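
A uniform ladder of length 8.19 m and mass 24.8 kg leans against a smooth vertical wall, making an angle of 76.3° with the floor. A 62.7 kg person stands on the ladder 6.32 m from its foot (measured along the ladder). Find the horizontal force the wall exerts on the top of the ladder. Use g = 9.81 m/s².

Taking torques about the foot of the ladder:
Ladder weight 24.8×9.81 = 243.3 N acts at 4.095 m along the ladder; its horizontal arm is 4.095·cos76.3° = 0.9699 m → τ = 236 N·m clockwise.
Person: 62.7×9.81 = 615.1 N at 6.32 m → arm 1.497 m → τ = 920.8 N·m clockwise.
Wall normal N acts horizontally at the top; its moment arm is the height L sinθ = 8.19·sin76.3° = 7.957 m, counterclockwise.
Balancing moments: N × 7.957 = 1157, giving N = 145 N.

N_wall ≈ 145 N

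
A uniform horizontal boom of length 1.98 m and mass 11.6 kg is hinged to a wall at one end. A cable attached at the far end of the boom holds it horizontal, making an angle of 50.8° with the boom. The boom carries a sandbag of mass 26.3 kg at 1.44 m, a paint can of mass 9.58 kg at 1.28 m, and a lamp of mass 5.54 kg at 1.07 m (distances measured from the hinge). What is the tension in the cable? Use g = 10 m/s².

T ≈ 440 N

Choose the hinge as the axis so the unknown hinge reaction has zero arm there.
Beam weight: 11.6 × 10 = 116 N down at 0.99 m → arm 0.99 m, τ = 116 × 0.99 = 114.8 N·m clockwise.
Sandbag: 26.3 × 10 = 263 N down at 1.44 m → arm 1.44 m, τ = 263 × 1.44 = 378.7 N·m clockwise.
Paint can: 9.58 × 10 = 95.8 N down at 1.28 m → arm 1.28 m, τ = 95.8 × 1.28 = 122.6 N·m clockwise.
Lamp: 5.54 × 10 = 55.4 N down at 1.07 m → arm 1.07 m, τ = 55.4 × 1.07 = 59.28 N·m clockwise.
Total clockwise load moment = 675.4 N·m.
The cable tension T acts at 1.98 m; only its component perpendicular to the boom, T sinθ, produces torque. sin 50.8° = 0.7749.
Balancing moments: T × 1.98 × 0.7749 = 675.4, giving T = 675.4 / 1.534 = 440 N.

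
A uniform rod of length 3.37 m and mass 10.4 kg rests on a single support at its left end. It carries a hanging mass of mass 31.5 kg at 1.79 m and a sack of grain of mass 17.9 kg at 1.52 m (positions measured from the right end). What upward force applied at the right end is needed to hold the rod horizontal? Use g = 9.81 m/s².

F ≈ 292 N

Choose the left end as the axis so the unknown pivot reaction has zero arm there.
Beam weight: 10.4 × 9.81 = 102 N down at 1.685 m → arm 1.685 m, τ = 102 × 1.685 = 171.9 N·m clockwise.
Hanging mass: 31.5 × 9.81 = 309 N down at 1.79 m → arm 1.58 m, τ = 309 × 1.58 = 488.2 N·m clockwise.
Sack of grain: 17.9 × 9.81 = 175.6 N down at 1.52 m → arm 1.85 m, τ = 175.6 × 1.85 = 324.9 N·m clockwise.
Net moment of the loads = 985 N·m clockwise.
The upward force F acts at the right end, arm 3.37 m, giving F × 3.37 counterclockwise.
Setting net torque to zero: F × 3.37 = 985 → F = 985 / 3.37 = 292 N.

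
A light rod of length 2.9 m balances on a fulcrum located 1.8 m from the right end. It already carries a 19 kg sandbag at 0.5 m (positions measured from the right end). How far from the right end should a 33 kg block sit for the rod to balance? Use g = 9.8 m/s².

Take moments about the fulcrum (at 1.8 m from the right end).
Sandbag: 19 × 9.8 = 186.2 N down at 0.5 m → arm 1.3 m, τ = 186.2 × 1.3 = 242.1 N·m clockwise.
Net moment of existing loads = 242.1 N·m clockwise.
The block weighs 33 × 9.8 = 323.4 N and must supply an equal counterclockwise moment, so its lever arm about the fulcrum is 242.1 / 323.4 = 0.749 m.
That puts it at 1.8 + 0.749 = 2.55 m from the right end.

x ≈ 2.55 m from the right end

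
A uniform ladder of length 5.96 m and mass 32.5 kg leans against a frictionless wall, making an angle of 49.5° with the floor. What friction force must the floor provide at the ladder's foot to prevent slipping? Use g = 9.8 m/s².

f ≈ 136 N

Choose the foot of the ladder as the axis so the floor normal and friction both act there and drop out.
Ladder weight 32.5×9.8 = 318.5 N acts at 2.98 m along the ladder; its horizontal arm is 2.98·cos49.5° = 1.935 m → τ = 616.3 N·m clockwise.
Wall normal N acts horizontally at the top; its moment arm is the height L sinθ = 5.96·sin49.5° = 4.532 m, counterclockwise.
Στ = 0 ⇒ N × 4.532 = 616.3 ⇒ N = 136 N.
ΣFx = 0: friction at the foot balances the wall's push, so f = N_wall = 136 N.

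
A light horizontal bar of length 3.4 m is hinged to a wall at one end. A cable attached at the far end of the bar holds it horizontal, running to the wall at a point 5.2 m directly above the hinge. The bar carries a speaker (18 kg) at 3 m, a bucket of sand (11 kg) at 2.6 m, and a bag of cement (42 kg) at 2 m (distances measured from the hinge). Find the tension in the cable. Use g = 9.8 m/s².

T ≈ 574 N

Choose the hinge as the axis so the unknown hinge reaction has zero arm there.
Speaker: 18 × 9.8 = 176.4 N down at 3 m → arm 3 m, τ = 176.4 × 3 = 529.2 N·m clockwise.
Bucket of sand: 11 × 9.8 = 107.8 N down at 2.6 m → arm 2.6 m, τ = 107.8 × 2.6 = 280.3 N·m clockwise.
Bag of cement: 42 × 9.8 = 411.6 N down at 2 m → arm 2 m, τ = 411.6 × 2 = 823.2 N·m clockwise.
Total clockwise load moment = 1633 N·m.
The cable tension T acts at 3.4 m; only its component perpendicular to the bar, T sinθ, produces torque. sinθ = h/√(h²+d²) = 5.2/√(5.2²+3.4²) = 0.837.
Στ = 0 ⇒ T × 3.4 × 0.837 = 1633 ⇒ T = 1633 / 2.846 = 574 N.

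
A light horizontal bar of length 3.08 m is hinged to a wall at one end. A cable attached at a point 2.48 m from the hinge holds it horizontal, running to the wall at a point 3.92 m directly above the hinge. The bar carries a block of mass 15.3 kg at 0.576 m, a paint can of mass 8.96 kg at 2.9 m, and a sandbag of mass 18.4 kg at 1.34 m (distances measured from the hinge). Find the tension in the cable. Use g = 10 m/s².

About the hinge:
Block: 15.3 × 10 = 153 N down at 0.576 m → arm 0.576 m, τ = 153 × 0.576 = 88.13 N·m clockwise.
Paint can: 8.96 × 10 = 89.6 N down at 2.9 m → arm 2.9 m, τ = 89.6 × 2.9 = 259.8 N·m clockwise.
Sandbag: 18.4 × 10 = 184 N down at 1.34 m → arm 1.34 m, τ = 184 × 1.34 = 246.6 N·m clockwise.
Total clockwise load moment = 594.5 N·m.
The cable tension T acts at 2.48 m; only its component perpendicular to the bar, T sinθ, produces torque. sinθ = h/√(h²+d²) = 3.92/√(3.92²+2.48²) = 0.8451.
Balancing moments: T × 2.48 × 0.8451 = 594.5, giving T = 594.5 / 2.096 = 284 N.

T ≈ 284 N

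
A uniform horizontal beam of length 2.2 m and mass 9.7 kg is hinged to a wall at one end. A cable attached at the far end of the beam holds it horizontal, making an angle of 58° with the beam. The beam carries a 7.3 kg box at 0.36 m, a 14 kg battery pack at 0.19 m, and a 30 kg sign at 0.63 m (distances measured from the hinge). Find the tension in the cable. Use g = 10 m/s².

T ≈ 187 N

Take moments about the hinge.
Beam weight: 9.7 × 10 = 97 N down at 1.1 m → arm 1.1 m, τ = 97 × 1.1 = 106.7 N·m clockwise.
Box: 7.3 × 10 = 73 N down at 0.36 m → arm 0.36 m, τ = 73 × 0.36 = 26.28 N·m clockwise.
Battery pack: 14 × 10 = 140 N down at 0.19 m → arm 0.19 m, τ = 140 × 0.19 = 26.6 N·m clockwise.
Sign: 30 × 10 = 300 N down at 0.63 m → arm 0.63 m, τ = 300 × 0.63 = 189 N·m clockwise.
Total clockwise load moment = 348.6 N·m.
The cable tension T acts at 2.2 m; only its component perpendicular to the beam, T sinθ, produces torque. sin 58° = 0.848.
Balancing moments: T × 2.2 × 0.848 = 348.6, giving T = 348.6 / 1.866 = 187 N.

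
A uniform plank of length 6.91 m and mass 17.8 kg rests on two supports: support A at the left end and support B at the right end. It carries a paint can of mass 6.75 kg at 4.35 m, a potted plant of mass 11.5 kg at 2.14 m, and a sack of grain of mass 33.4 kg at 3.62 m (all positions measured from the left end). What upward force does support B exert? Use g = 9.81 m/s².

Sum moments about support A (its reaction then has zero moment arm).
Beam weight: 17.8 × 9.81 = 174.6 N down at 3.455 m → arm 3.455 m, τ = 174.6 × 3.455 = 603.2 N·m clockwise.
Paint can: 6.75 × 9.81 = 66.22 N down at 4.35 m → arm 4.35 m, τ = 66.22 × 4.35 = 288.1 N·m clockwise.
Potted plant: 11.5 × 9.81 = 112.8 N down at 2.14 m → arm 2.14 m, τ = 112.8 × 2.14 = 241.4 N·m clockwise.
Sack of grain: 33.4 × 9.81 = 327.7 N down at 3.62 m → arm 3.62 m, τ = 327.7 × 3.62 = 1186 N·m clockwise.
Net load moment about support A = 2319 N·m clockwise.
Reaction R at support B is upward at 6.91 m, arm 6.91 m → moment R × 6.91 counterclockwise.
Balancing moments: R × 6.91 = 2319, giving R = 336 N.

R_B ≈ 336 N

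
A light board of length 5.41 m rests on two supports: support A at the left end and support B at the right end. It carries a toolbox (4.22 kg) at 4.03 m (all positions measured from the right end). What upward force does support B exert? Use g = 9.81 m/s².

R_B ≈ 10.6 N

Sum moments about support A (its reaction then has zero moment arm).
Toolbox: 4.22 × 9.81 = 41.4 N down at 4.03 m → arm 1.38 m, τ = 41.4 × 1.38 = 57.13 N·m clockwise.
Net load moment about support A = 57.13 N·m clockwise.
Reaction R at support B is upward at 0 m, arm 5.41 m → moment R × 5.41 counterclockwise.
Στ = 0 ⇒ R × 5.41 = 57.13 ⇒ R = 10.6 N.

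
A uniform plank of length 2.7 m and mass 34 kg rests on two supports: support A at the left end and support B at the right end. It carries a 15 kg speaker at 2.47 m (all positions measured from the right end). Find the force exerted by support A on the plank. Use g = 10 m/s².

R_A ≈ 307 N

Choose support B as the axis so its reaction then has zero moment arm.
Beam weight: 34 × 10 = 340 N down at 1.35 m → arm 1.35 m, τ = 340 × 1.35 = 459 N·m counterclockwise.
Speaker: 15 × 10 = 150 N down at 2.47 m → arm 2.47 m, τ = 150 × 2.47 = 370.5 N·m counterclockwise.
Net load moment about support B = 829.5 N·m counterclockwise.
Reaction R at support A is upward at 2.7 m, arm 2.7 m → moment R × 2.7 clockwise.
Στ = 0 ⇒ R × 2.7 = 829.5 ⇒ R = 307 N.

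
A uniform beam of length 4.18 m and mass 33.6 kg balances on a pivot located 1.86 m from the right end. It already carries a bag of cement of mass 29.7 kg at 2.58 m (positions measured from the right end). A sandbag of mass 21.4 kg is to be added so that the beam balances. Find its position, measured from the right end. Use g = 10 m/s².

About the pivot (at 1.86 m from the right end):
Beam weight: 33.6 × 10 = 336 N down at 2.09 m → arm 0.23 m, τ = 336 × 0.23 = 77.28 N·m counterclockwise.
Bag of cement: 29.7 × 10 = 297 N down at 2.58 m → arm 0.72 m, τ = 297 × 0.72 = 213.8 N·m counterclockwise.
Net moment of existing loads = 291.1 N·m counterclockwise.
The sandbag weighs 21.4 × 10 = 214 N and must supply an equal clockwise moment, so its lever arm about the pivot is 291.1 / 214 = 1.36 m.
That puts it at 1.86 − 1.36 = 0.5 m from the right end.

x ≈ 0.5 m from the right end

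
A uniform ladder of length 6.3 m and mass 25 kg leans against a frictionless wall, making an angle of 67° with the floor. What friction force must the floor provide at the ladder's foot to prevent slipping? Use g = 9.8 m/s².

f ≈ 52 N

Sum moments about the foot of the ladder (the floor normal and friction both act there and drop out).
Ladder weight 25×9.8 = 245 N acts at 3.15 m along the ladder; its horizontal arm is 3.15·cos67° = 1.231 m → τ = 301.6 N·m clockwise.
Wall normal N acts horizontally at the top; its moment arm is the height L sinθ = 6.3·sin67° = 5.799 m, counterclockwise.
Setting net torque to zero: N × 5.799 = 301.6 → N = 52 N.
ΣFx = 0: friction at the foot balances the wall's push, so f = N_wall = 52 N.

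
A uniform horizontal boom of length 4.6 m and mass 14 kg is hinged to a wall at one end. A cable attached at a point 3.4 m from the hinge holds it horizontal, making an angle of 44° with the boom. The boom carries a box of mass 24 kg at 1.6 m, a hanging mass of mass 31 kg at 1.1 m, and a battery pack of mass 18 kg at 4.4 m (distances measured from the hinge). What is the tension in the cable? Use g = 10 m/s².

About the hinge:
Beam weight: 14 × 10 = 140 N down at 2.3 m → arm 2.3 m, τ = 140 × 2.3 = 322 N·m clockwise.
Box: 24 × 10 = 240 N down at 1.6 m → arm 1.6 m, τ = 240 × 1.6 = 384 N·m clockwise.
Hanging mass: 31 × 10 = 310 N down at 1.1 m → arm 1.1 m, τ = 310 × 1.1 = 341 N·m clockwise.
Battery pack: 18 × 10 = 180 N down at 4.4 m → arm 4.4 m, τ = 180 × 4.4 = 792 N·m clockwise.
Total clockwise load moment = 1839 N·m.
The cable tension T acts at 3.4 m; only its component perpendicular to the boom, T sinθ, produces torque. sin 44° = 0.6947.
Στ = 0 ⇒ T × 3.4 × 0.6947 = 1839 ⇒ T = 1839 / 2.362 = 779 N.

T ≈ 779 N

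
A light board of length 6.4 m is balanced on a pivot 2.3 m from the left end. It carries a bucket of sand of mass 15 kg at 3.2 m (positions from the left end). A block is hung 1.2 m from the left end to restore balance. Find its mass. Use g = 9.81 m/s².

Taking torques about the pivot (at 2.3 m from the left end):
Bucket of sand: 15 × 9.81 = 147.2 N down at 3.2 m → arm 0.9 m, τ = 147.2 × 0.9 = 132.5 N·m clockwise.
Net moment of known loads = 132.5 N·m clockwise.
An unknown mass m at 1.2 m has arm 1.1 m; its moment is m·g·1.1 counterclockwise.
Στ = 0 ⇒ m × 9.81 × 1.1 = 132.5 ⇒ m = 132.5 / (9.81 × 1.1) = 12.3 kg.

m ≈ 12.3 kg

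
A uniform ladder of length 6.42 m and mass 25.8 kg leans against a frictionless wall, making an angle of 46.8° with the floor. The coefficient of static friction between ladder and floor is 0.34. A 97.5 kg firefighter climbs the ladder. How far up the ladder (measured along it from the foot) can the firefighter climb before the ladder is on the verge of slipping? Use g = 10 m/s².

d ≈ 2.09 m

Sum moments about the foot of the ladder (the floor normal and friction both act there and drop out).
Ladder weight 25.8×10 = 258 N acts at 3.21 m along the ladder; its horizontal arm is 3.21·cos46.8° = 2.197 m → τ = 566.8 N·m clockwise.
Firefighter weight 97.5×10 = 975 N at distance d → arm d·cos46.8° → τ = 975·d·0.6845 clockwise.
Wall normal N at the top has arm L sinθ = 4.68 m counterclockwise, so Στ = 0 gives N·4.68 = 566.8 + 667.4·d.
ΣFy = 0 ⇒ N_floor = 1233 N, so the maximum friction is μ_s·N_floor = 0.34×1233 = 419.2 N. ΣFx = 0 ⇒ N_wall = f, so at the slipping point N = 419.2 N.
Substituting: 419.2×4.68 = 566.8 + 667.4·d ⇒ d = (1962 − 566.8) / 667.4 = 2.09 m.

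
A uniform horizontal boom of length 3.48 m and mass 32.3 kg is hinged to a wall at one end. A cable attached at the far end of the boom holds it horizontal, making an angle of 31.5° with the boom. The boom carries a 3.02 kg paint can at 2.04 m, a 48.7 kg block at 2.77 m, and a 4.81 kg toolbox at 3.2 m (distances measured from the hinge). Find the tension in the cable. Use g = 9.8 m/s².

Take moments about the hinge.
Beam weight: 32.3 × 9.8 = 316.5 N down at 1.74 m → arm 1.74 m, τ = 316.5 × 1.74 = 550.7 N·m clockwise.
Paint can: 3.02 × 9.8 = 29.6 N down at 2.04 m → arm 2.04 m, τ = 29.6 × 2.04 = 60.38 N·m clockwise.
Block: 48.7 × 9.8 = 477.3 N down at 2.77 m → arm 2.77 m, τ = 477.3 × 2.77 = 1322 N·m clockwise.
Toolbox: 4.81 × 9.8 = 47.14 N down at 3.2 m → arm 3.2 m, τ = 47.14 × 3.2 = 150.8 N·m clockwise.
Total clockwise load moment = 2084 N·m.
The cable tension T acts at 3.48 m; only its component perpendicular to the boom, T sinθ, produces torque. sin 31.5° = 0.5225.
Setting net torque to zero: T × 3.48 × 0.5225 = 2084 → T = 2084 / 1.818 = 1150 N.

T ≈ 1150 N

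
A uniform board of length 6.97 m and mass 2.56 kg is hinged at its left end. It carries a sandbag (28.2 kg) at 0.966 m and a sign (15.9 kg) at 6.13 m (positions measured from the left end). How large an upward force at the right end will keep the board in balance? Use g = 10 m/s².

Sum moments about the left end (the unknown pivot reaction has zero arm there).
Beam weight: 2.56 × 10 = 25.6 N down at 3.485 m → arm 3.485 m, τ = 25.6 × 3.485 = 89.22 N·m clockwise.
Sandbag: 28.2 × 10 = 282 N down at 0.966 m → arm 0.966 m, τ = 282 × 0.966 = 272.4 N·m clockwise.
Sign: 15.9 × 10 = 159 N down at 6.13 m → arm 6.13 m, τ = 159 × 6.13 = 974.7 N·m clockwise.
Net moment of the loads = 1336 N·m clockwise.
The upward force F acts at the right end, arm 6.97 m, giving F × 6.97 counterclockwise.
Στ = 0 ⇒ F × 6.97 = 1336 ⇒ F = 1336 / 6.97 = 192 N.

F ≈ 192 N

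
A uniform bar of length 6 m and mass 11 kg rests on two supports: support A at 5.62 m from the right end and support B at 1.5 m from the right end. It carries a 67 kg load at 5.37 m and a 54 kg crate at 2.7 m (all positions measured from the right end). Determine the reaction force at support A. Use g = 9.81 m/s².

R_A ≈ 811 N

Take moments about support B.
Beam weight: 11 × 9.81 = 107.9 N down at 3 m → arm 1.5 m, τ = 107.9 × 1.5 = 161.9 N·m counterclockwise.
Load: 67 × 9.81 = 657.3 N down at 5.37 m → arm 3.87 m, τ = 657.3 × 3.87 = 2544 N·m counterclockwise.
Crate: 54 × 9.81 = 529.7 N down at 2.7 m → arm 1.2 m, τ = 529.7 × 1.2 = 635.6 N·m counterclockwise.
Net load moment about support B = 3342 N·m counterclockwise.
Reaction R at support A is upward at 5.62 m, arm 4.12 m → moment R × 4.12 clockwise.
Balancing moments: R × 4.12 = 3342, giving R = 811 N.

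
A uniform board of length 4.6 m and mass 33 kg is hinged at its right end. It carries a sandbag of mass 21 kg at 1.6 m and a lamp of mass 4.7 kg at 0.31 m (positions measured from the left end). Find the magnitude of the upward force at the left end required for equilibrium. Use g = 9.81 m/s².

F ≈ 339 N

Taking torques about the right end:
Beam weight: 33 × 9.81 = 323.7 N down at 2.3 m → arm 2.3 m, τ = 323.7 × 2.3 = 744.5 N·m counterclockwise.
Sandbag: 21 × 9.81 = 206 N down at 1.6 m → arm 3 m, τ = 206 × 3 = 618 N·m counterclockwise.
Lamp: 4.7 × 9.81 = 46.11 N down at 0.31 m → arm 4.29 m, τ = 46.11 × 4.29 = 197.8 N·m counterclockwise.
Net moment of the loads = 1560 N·m counterclockwise.
The upward force F acts at the left end, arm 4.6 m, giving F × 4.6 clockwise.
For rotational equilibrium, F × 4.6 = 1560, so F = 1560 / 4.6 = 339 N.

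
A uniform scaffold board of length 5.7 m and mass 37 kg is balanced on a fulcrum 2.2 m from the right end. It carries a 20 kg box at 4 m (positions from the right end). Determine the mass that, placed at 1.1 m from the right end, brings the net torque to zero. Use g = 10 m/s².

m ≈ 54.6 kg

Take moments about the fulcrum (at 2.2 m from the right end).
Beam weight: 37 × 10 = 370 N down at 2.85 m → arm 0.65 m, τ = 370 × 0.65 = 240.5 N·m counterclockwise.
Box: 20 × 10 = 200 N down at 4 m → arm 1.8 m, τ = 200 × 1.8 = 360 N·m counterclockwise.
Net moment of known loads = 600.5 N·m counterclockwise.
An unknown mass m at 1.1 m has arm 1.1 m; its moment is m·g·1.1 clockwise.
For rotational equilibrium, m × 10 × 1.1 = 600.5, so m = 600.5 / (10 × 1.1) = 54.6 kg.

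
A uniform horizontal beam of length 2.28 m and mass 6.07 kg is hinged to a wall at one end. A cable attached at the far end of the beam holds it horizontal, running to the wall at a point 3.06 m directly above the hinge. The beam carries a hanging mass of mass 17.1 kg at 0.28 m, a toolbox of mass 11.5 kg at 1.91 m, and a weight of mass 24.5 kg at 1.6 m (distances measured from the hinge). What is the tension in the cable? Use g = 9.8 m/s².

T ≈ 391 N

About the hinge:
Beam weight: 6.07 × 9.8 = 59.49 N down at 1.14 m → arm 1.14 m, τ = 59.49 × 1.14 = 67.82 N·m clockwise.
Hanging mass: 17.1 × 9.8 = 167.6 N down at 0.28 m → arm 0.28 m, τ = 167.6 × 0.28 = 46.93 N·m clockwise.
Toolbox: 11.5 × 9.8 = 112.7 N down at 1.91 m → arm 1.91 m, τ = 112.7 × 1.91 = 215.3 N·m clockwise.
Weight: 24.5 × 9.8 = 240.1 N down at 1.6 m → arm 1.6 m, τ = 240.1 × 1.6 = 384.2 N·m clockwise.
Total clockwise load moment = 714.2 N·m.
The cable tension T acts at 2.28 m; only its component perpendicular to the beam, T sinθ, produces torque. sinθ = h/√(h²+d²) = 3.06/√(3.06²+2.28²) = 0.8019.
Στ = 0 ⇒ T × 2.28 × 0.8019 = 714.2 ⇒ T = 714.2 / 1.828 = 391 N.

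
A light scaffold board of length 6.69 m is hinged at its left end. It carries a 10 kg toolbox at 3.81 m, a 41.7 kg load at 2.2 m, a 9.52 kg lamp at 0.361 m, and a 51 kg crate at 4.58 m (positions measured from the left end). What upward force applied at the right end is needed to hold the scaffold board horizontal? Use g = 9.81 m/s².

F ≈ 538 N

Sum moments about the left end (the unknown pivot reaction has zero arm there).
Toolbox: 10 × 9.81 = 98.1 N down at 3.81 m → arm 3.81 m, τ = 98.1 × 3.81 = 373.8 N·m clockwise.
Load: 41.7 × 9.81 = 409.1 N down at 2.2 m → arm 2.2 m, τ = 409.1 × 2.2 = 900 N·m clockwise.
Lamp: 9.52 × 9.81 = 93.39 N down at 0.361 m → arm 0.361 m, τ = 93.39 × 0.361 = 33.71 N·m clockwise.
Crate: 51 × 9.81 = 500.3 N down at 4.58 m → arm 4.58 m, τ = 500.3 × 4.58 = 2291 N·m clockwise.
Net moment of the loads = 3599 N·m clockwise.
The upward force F acts at the right end, arm 6.69 m, giving F × 6.69 counterclockwise.
For rotational equilibrium, F × 6.69 = 3599, so F = 3599 / 6.69 = 538 N.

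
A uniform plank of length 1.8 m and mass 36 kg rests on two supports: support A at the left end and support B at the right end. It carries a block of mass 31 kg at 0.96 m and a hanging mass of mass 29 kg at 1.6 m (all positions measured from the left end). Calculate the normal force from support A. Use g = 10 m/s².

About support B:
Beam weight: 36 × 10 = 360 N down at 0.9 m → arm 0.9 m, τ = 360 × 0.9 = 324 N·m counterclockwise.
Block: 31 × 10 = 310 N down at 0.96 m → arm 0.84 m, τ = 310 × 0.84 = 260.4 N·m counterclockwise.
Hanging mass: 29 × 10 = 290 N down at 1.6 m → arm 0.2 m, τ = 290 × 0.2 = 58 N·m counterclockwise.
Net load moment about support B = 642.4 N·m counterclockwise.
Reaction R at support A is upward at 0 m, arm 1.8 m → moment R × 1.8 clockwise.
Στ = 0 ⇒ R × 1.8 = 642.4 ⇒ R = 357 N.

R_A ≈ 357 N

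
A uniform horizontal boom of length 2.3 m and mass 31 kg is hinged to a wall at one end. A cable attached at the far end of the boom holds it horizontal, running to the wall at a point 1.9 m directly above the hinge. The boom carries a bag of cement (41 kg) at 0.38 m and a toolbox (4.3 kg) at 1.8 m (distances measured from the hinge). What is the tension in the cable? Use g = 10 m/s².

T ≈ 403 N

Choose the hinge as the axis so the unknown hinge reaction has zero arm there.
Beam weight: 31 × 10 = 310 N down at 1.15 m → arm 1.15 m, τ = 310 × 1.15 = 356.5 N·m clockwise.
Bag of cement: 41 × 10 = 410 N down at 0.38 m → arm 0.38 m, τ = 410 × 0.38 = 155.8 N·m clockwise.
Toolbox: 4.3 × 10 = 43 N down at 1.8 m → arm 1.8 m, τ = 43 × 1.8 = 77.4 N·m clockwise.
Total clockwise load moment = 589.7 N·m.
The cable tension T acts at 2.3 m; only its component perpendicular to the boom, T sinθ, produces torque. sinθ = h/√(h²+d²) = 1.9/√(1.9²+2.3²) = 0.6369.
Balancing moments: T × 2.3 × 0.6369 = 589.7, giving T = 589.7 / 1.465 = 403 N.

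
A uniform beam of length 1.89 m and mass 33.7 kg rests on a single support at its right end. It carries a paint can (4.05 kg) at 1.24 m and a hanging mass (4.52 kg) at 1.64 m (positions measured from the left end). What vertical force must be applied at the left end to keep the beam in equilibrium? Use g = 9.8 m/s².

Take moments about the right end.
Beam weight: 33.7 × 9.8 = 330.3 N down at 0.945 m → arm 0.945 m, τ = 330.3 × 0.945 = 312.1 N·m counterclockwise.
Paint can: 4.05 × 9.8 = 39.69 N down at 1.24 m → arm 0.65 m, τ = 39.69 × 0.65 = 25.8 N·m counterclockwise.
Hanging mass: 4.52 × 9.8 = 44.3 N down at 1.64 m → arm 0.25 m, τ = 44.3 × 0.25 = 11.07 N·m counterclockwise.
Net moment of the loads = 349 N·m counterclockwise.
The upward force F acts at the left end, arm 1.89 m, giving F × 1.89 clockwise.
Setting net torque to zero: F × 1.89 = 349 → F = 349 / 1.89 = 185 N.

F ≈ 185 N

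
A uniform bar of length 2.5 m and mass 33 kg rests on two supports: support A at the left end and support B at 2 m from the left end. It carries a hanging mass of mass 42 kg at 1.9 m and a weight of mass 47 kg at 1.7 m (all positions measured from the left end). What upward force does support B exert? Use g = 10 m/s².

R_B ≈ 1000 N

Take moments about support A.
Beam weight: 33 × 10 = 330 N down at 1.25 m → arm 1.25 m, τ = 330 × 1.25 = 412.5 N·m clockwise.
Hanging mass: 42 × 10 = 420 N down at 1.9 m → arm 1.9 m, τ = 420 × 1.9 = 798 N·m clockwise.
Weight: 47 × 10 = 470 N down at 1.7 m → arm 1.7 m, τ = 470 × 1.7 = 799 N·m clockwise.
Net load moment about support A = 2010 N·m clockwise.
Reaction R at support B is upward at 2 m, arm 2 m → moment R × 2 counterclockwise.
Στ = 0 ⇒ R × 2 = 2010 ⇒ R = 1000 N.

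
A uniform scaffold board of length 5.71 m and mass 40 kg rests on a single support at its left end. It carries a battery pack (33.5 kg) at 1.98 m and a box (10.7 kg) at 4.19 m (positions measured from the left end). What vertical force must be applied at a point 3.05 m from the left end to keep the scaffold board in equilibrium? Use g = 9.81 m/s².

F ≈ 725 N

Choose the left end as the axis so the unknown pivot reaction has zero arm there.
Beam weight: 40 × 9.81 = 392.4 N down at 2.855 m → arm 2.855 m, τ = 392.4 × 2.855 = 1120 N·m clockwise.
Battery pack: 33.5 × 9.81 = 328.6 N down at 1.98 m → arm 1.98 m, τ = 328.6 × 1.98 = 650.6 N·m clockwise.
Box: 10.7 × 9.81 = 105 N down at 4.19 m → arm 4.19 m, τ = 105 × 4.19 = 440 N·m clockwise.
Net moment of the loads = 2211 N·m clockwise.
The upward force F acts at a point 3.05 m from the left end, arm 3.05 m, giving F × 3.05 counterclockwise.
Balancing moments: F × 3.05 = 2211, giving F = 2211 / 3.05 = 725 N.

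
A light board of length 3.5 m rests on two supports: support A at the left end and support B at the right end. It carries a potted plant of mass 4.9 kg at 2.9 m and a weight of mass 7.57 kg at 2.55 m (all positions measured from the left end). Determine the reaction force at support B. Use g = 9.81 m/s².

R_B ≈ 93.9 N

Taking torques about support A:
Potted plant: 4.9 × 9.81 = 48.07 N down at 2.9 m → arm 2.9 m, τ = 48.07 × 2.9 = 139.4 N·m clockwise.
Weight: 7.57 × 9.81 = 74.26 N down at 2.55 m → arm 2.55 m, τ = 74.26 × 2.55 = 189.4 N·m clockwise.
Net load moment about support A = 328.8 N·m clockwise.
Reaction R at support B is upward at 3.5 m, arm 3.5 m → moment R × 3.5 counterclockwise.
Στ = 0 ⇒ R × 3.5 = 328.8 ⇒ R = 93.9 N.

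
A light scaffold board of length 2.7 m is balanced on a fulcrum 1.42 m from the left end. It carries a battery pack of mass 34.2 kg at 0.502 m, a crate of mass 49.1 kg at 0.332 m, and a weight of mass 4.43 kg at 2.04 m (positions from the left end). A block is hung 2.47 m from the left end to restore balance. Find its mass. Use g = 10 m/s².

m ≈ 78.2 kg

Sum moments about the fulcrum (at 1.42 m from the left end) (the support reaction has zero arm there).
Battery pack: 34.2 × 10 = 342 N down at 0.502 m → arm 0.918 m, τ = 342 × 0.918 = 314 N·m counterclockwise.
Crate: 49.1 × 10 = 491 N down at 0.332 m → arm 1.088 m, τ = 491 × 1.088 = 534.2 N·m counterclockwise.
Weight: 4.43 × 10 = 44.3 N down at 2.04 m → arm 0.62 m, τ = 44.3 × 0.62 = 27.47 N·m clockwise.
Net moment of known loads = 820.7 N·m counterclockwise.
An unknown mass m at 2.47 m has arm 1.05 m; its moment is m·g·1.05 clockwise.
Στ = 0 ⇒ m × 10 × 1.05 = 820.7 ⇒ m = 820.7 / (10 × 1.05) = 78.2 kg.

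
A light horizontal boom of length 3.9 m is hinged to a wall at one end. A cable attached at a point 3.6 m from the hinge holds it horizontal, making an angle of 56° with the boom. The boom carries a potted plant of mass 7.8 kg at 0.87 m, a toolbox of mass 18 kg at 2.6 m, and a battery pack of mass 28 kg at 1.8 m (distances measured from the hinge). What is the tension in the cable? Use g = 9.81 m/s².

T ≈ 342 N

Sum moments about the hinge (the unknown hinge reaction has zero arm there).
Potted plant: 7.8 × 9.81 = 76.52 N down at 0.87 m → arm 0.87 m, τ = 76.52 × 0.87 = 66.57 N·m clockwise.
Toolbox: 18 × 9.81 = 176.6 N down at 2.6 m → arm 2.6 m, τ = 176.6 × 2.6 = 459.2 N·m clockwise.
Battery pack: 28 × 9.81 = 274.7 N down at 1.8 m → arm 1.8 m, τ = 274.7 × 1.8 = 494.5 N·m clockwise.
Total clockwise load moment = 1020 N·m.
The cable tension T acts at 3.6 m; only its component perpendicular to the boom, T sinθ, produces torque. sin 56° = 0.829.
Στ = 0 ⇒ T × 3.6 × 0.829 = 1020 ⇒ T = 1020 / 2.984 = 342 N.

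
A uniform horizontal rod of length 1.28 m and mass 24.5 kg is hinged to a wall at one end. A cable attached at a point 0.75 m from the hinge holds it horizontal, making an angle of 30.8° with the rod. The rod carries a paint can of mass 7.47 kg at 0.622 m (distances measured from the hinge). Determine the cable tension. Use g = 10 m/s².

T ≈ 529 N

About the hinge:
Beam weight: 24.5 × 10 = 245 N down at 0.64 m → arm 0.64 m, τ = 245 × 0.64 = 156.8 N·m clockwise.
Paint can: 7.47 × 10 = 74.7 N down at 0.622 m → arm 0.622 m, τ = 74.7 × 0.622 = 46.46 N·m clockwise.
Total clockwise load moment = 203.3 N·m.
The cable tension T acts at 0.75 m; only its component perpendicular to the rod, T sinθ, produces torque. sin 30.8° = 0.512.
Balancing moments: T × 0.75 × 0.512 = 203.3, giving T = 203.3 / 0.384 = 529 N.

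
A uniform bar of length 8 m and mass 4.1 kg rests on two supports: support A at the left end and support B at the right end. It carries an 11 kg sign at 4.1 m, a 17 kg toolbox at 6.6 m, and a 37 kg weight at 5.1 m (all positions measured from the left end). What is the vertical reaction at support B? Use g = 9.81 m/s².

Taking torques about support A:
Beam weight: 4.1 × 9.81 = 40.22 N down at 4 m → arm 4 m, τ = 40.22 × 4 = 160.9 N·m clockwise.
Sign: 11 × 9.81 = 107.9 N down at 4.1 m → arm 4.1 m, τ = 107.9 × 4.1 = 442.4 N·m clockwise.
Toolbox: 17 × 9.81 = 166.8 N down at 6.6 m → arm 6.6 m, τ = 166.8 × 6.6 = 1101 N·m clockwise.
Weight: 37 × 9.81 = 363 N down at 5.1 m → arm 5.1 m, τ = 363 × 5.1 = 1851 N·m clockwise.
Net load moment about support A = 3555 N·m clockwise.
Reaction R at support B is upward at 8 m, arm 8 m → moment R × 8 counterclockwise.
Στ = 0 ⇒ R × 8 = 3555 ⇒ R = 444 N.

R_B ≈ 444 N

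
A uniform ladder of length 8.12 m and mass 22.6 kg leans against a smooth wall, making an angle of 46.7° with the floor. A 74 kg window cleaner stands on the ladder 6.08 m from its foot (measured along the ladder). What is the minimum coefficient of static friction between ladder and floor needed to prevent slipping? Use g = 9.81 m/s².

About the foot of the ladder:
Ladder weight 22.6×9.81 = 221.7 N acts at 4.06 m along the ladder; its horizontal arm is 4.06·cos46.7° = 2.784 m → τ = 617.2 N·m clockwise.
Window cleaner: 74×9.81 = 725.9 N at 6.08 m → arm 4.17 m → τ = 3027 N·m clockwise.
Wall normal N acts horizontally at the top; its moment arm is the height L sinθ = 8.12·sin46.7° = 5.91 m, counterclockwise.
Balancing moments: N × 5.91 = 3644, giving N = 616.6 N.
ΣFx = 0 ⇒ f = N_wall = 616.6 N. ΣFy = 0 ⇒ N_floor = 947.6 N.
μ_min = f / N_floor = 616.6 / 947.6 = 0.651.

μ_min ≈ 0.651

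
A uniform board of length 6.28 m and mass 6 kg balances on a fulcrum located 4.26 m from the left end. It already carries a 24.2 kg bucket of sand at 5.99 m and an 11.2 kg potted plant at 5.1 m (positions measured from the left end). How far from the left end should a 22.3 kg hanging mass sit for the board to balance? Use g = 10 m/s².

x ≈ 2.26 m from the left end

Taking torques about the fulcrum (at 4.26 m from the left end):
Beam weight: 6 × 10 = 60 N down at 3.14 m → arm 1.12 m, τ = 60 × 1.12 = 67.2 N·m counterclockwise.
Bucket of sand: 24.2 × 10 = 242 N down at 5.99 m → arm 1.73 m, τ = 242 × 1.73 = 418.7 N·m clockwise.
Potted plant: 11.2 × 10 = 112 N down at 5.1 m → arm 0.84 m, τ = 112 × 0.84 = 94.08 N·m clockwise.
Net moment of existing loads = 445.6 N·m clockwise.
The hanging mass weighs 22.3 × 10 = 223 N and must supply an equal counterclockwise moment, so its lever arm about the fulcrum is 445.6 / 223 = 2 m.
That puts it at 4.26 − 2 = 2.26 m from the left end.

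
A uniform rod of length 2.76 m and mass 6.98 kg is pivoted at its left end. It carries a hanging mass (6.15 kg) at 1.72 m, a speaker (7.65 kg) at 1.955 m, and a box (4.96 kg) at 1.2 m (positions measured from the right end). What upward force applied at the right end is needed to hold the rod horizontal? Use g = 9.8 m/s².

Take moments about the left end.
Beam weight: 6.98 × 9.8 = 68.4 N down at 1.38 m → arm 1.38 m, τ = 68.4 × 1.38 = 94.39 N·m clockwise.
Hanging mass: 6.15 × 9.8 = 60.27 N down at 1.72 m → arm 1.04 m, τ = 60.27 × 1.04 = 62.68 N·m clockwise.
Speaker: 7.65 × 9.8 = 74.97 N down at 1.955 m → arm 0.805 m, τ = 74.97 × 0.805 = 60.35 N·m clockwise.
Box: 4.96 × 9.8 = 48.61 N down at 1.2 m → arm 1.56 m, τ = 48.61 × 1.56 = 75.83 N·m clockwise.
Net moment of the loads = 293.2 N·m clockwise.
The upward force F acts at the right end, arm 2.76 m, giving F × 2.76 counterclockwise.
Στ = 0 ⇒ F × 2.76 = 293.2 ⇒ F = 293.2 / 2.76 = 106 N.

F ≈ 106 N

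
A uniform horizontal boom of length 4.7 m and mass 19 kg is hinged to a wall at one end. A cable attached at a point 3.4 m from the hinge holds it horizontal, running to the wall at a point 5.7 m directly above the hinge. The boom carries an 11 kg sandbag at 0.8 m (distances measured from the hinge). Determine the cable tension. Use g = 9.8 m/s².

Take moments about the hinge.
Beam weight: 19 × 9.8 = 186.2 N down at 2.35 m → arm 2.35 m, τ = 186.2 × 2.35 = 437.6 N·m clockwise.
Sandbag: 11 × 9.8 = 107.8 N down at 0.8 m → arm 0.8 m, τ = 107.8 × 0.8 = 86.24 N·m clockwise.
Total clockwise load moment = 523.8 N·m.
The cable tension T acts at 3.4 m; only its component perpendicular to the boom, T sinθ, produces torque. sinθ = h/√(h²+d²) = 5.7/√(5.7²+3.4²) = 0.8588.
For rotational equilibrium, T × 3.4 × 0.8588 = 523.8, so T = 523.8 / 2.92 = 179 N.

T ≈ 179 N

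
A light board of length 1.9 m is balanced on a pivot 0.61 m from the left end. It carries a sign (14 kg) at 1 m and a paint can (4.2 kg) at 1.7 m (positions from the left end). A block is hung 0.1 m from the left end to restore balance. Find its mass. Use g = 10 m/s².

Taking torques about the pivot (at 0.61 m from the left end):
Sign: 14 × 10 = 140 N down at 1 m → arm 0.39 m, τ = 140 × 0.39 = 54.6 N·m clockwise.
Paint can: 4.2 × 10 = 42 N down at 1.7 m → arm 1.09 m, τ = 42 × 1.09 = 45.78 N·m clockwise.
Net moment of known loads = 100.4 N·m clockwise.
An unknown mass m at 0.1 m has arm 0.51 m; its moment is m·g·0.51 counterclockwise.
For rotational equilibrium, m × 10 × 0.51 = 100.4, so m = 100.4 / (10 × 0.51) = 19.7 kg.

m ≈ 19.7 kg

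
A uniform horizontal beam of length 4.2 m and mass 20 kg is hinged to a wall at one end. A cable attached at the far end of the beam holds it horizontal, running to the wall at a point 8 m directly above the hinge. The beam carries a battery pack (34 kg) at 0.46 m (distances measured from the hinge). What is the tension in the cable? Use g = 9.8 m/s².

T ≈ 152 N

Choose the hinge as the axis so the unknown hinge reaction has zero arm there.
Beam weight: 20 × 9.8 = 196 N down at 2.1 m → arm 2.1 m, τ = 196 × 2.1 = 411.6 N·m clockwise.
Battery pack: 34 × 9.8 = 333.2 N down at 0.46 m → arm 0.46 m, τ = 333.2 × 0.46 = 153.3 N·m clockwise.
Total clockwise load moment = 564.9 N·m.
The cable tension T acts at 4.2 m; only its component perpendicular to the beam, T sinθ, produces torque. sinθ = h/√(h²+d²) = 8/√(8²+4.2²) = 0.8854.
Balancing moments: T × 4.2 × 0.8854 = 564.9, giving T = 564.9 / 3.719 = 152 N.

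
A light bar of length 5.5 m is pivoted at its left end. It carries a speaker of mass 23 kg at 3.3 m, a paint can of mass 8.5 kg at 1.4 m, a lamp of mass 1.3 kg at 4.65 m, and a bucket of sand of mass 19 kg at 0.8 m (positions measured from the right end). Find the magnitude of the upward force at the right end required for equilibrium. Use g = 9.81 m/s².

About the left end:
Speaker: 23 × 9.81 = 225.6 N down at 3.3 m → arm 2.2 m, τ = 225.6 × 2.2 = 496.3 N·m clockwise.
Paint can: 8.5 × 9.81 = 83.39 N down at 1.4 m → arm 4.1 m, τ = 83.39 × 4.1 = 341.9 N·m clockwise.
Lamp: 1.3 × 9.81 = 12.75 N down at 4.65 m → arm 0.85 m, τ = 12.75 × 0.85 = 10.84 N·m clockwise.
Bucket of sand: 19 × 9.81 = 186.4 N down at 0.8 m → arm 4.7 m, τ = 186.4 × 4.7 = 876.1 N·m clockwise.
Net moment of the loads = 1725 N·m clockwise.
The upward force F acts at the right end, arm 5.5 m, giving F × 5.5 counterclockwise.
Balancing moments: F × 5.5 = 1725, giving F = 1725 / 5.5 = 314 N.

F ≈ 314 N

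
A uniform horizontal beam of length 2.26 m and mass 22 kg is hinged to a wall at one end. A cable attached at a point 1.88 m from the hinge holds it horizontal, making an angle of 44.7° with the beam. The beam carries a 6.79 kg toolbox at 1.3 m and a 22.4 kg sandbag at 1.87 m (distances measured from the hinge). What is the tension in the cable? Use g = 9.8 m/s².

T ≈ 560 N

Choose the hinge as the axis so the unknown hinge reaction has zero arm there.
Beam weight: 22 × 9.8 = 215.6 N down at 1.13 m → arm 1.13 m, τ = 215.6 × 1.13 = 243.6 N·m clockwise.
Toolbox: 6.79 × 9.8 = 66.54 N down at 1.3 m → arm 1.3 m, τ = 66.54 × 1.3 = 86.5 N·m clockwise.
Sandbag: 22.4 × 9.8 = 219.5 N down at 1.87 m → arm 1.87 m, τ = 219.5 × 1.87 = 410.5 N·m clockwise.
Total clockwise load moment = 740.6 N·m.
The cable tension T acts at 1.88 m; only its component perpendicular to the beam, T sinθ, produces torque. sin 44.7° = 0.7034.
Balancing moments: T × 1.88 × 0.7034 = 740.6, giving T = 740.6 / 1.322 = 560 N.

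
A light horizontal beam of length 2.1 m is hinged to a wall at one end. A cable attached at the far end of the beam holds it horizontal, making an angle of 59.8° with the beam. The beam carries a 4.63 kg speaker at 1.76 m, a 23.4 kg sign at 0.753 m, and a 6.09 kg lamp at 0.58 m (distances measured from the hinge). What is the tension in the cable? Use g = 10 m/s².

Taking torques about the hinge:
Speaker: 4.63 × 10 = 46.3 N down at 1.76 m → arm 1.76 m, τ = 46.3 × 1.76 = 81.49 N·m clockwise.
Sign: 23.4 × 10 = 234 N down at 0.753 m → arm 0.753 m, τ = 234 × 0.753 = 176.2 N·m clockwise.
Lamp: 6.09 × 10 = 60.9 N down at 0.58 m → arm 0.58 m, τ = 60.9 × 0.58 = 35.32 N·m clockwise.
Total clockwise load moment = 293 N·m.
The cable tension T acts at 2.1 m; only its component perpendicular to the beam, T sinθ, produces torque. sin 59.8° = 0.8643.
For rotational equilibrium, T × 2.1 × 0.8643 = 293, so T = 293 / 1.815 = 161 N.

T ≈ 161 N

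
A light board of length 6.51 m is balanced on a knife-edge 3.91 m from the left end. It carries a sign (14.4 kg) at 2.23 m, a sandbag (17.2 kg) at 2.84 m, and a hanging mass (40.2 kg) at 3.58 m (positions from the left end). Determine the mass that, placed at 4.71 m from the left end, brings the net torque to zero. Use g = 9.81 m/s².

Sum moments about the knife-edge (at 3.91 m from the left end) (the support reaction has zero arm there).
Sign: 14.4 × 9.81 = 141.3 N down at 2.23 m → arm 1.68 m, τ = 141.3 × 1.68 = 237.4 N·m counterclockwise.
Sandbag: 17.2 × 9.81 = 168.7 N down at 2.84 m → arm 1.07 m, τ = 168.7 × 1.07 = 180.5 N·m counterclockwise.
Hanging mass: 40.2 × 9.81 = 394.4 N down at 3.58 m → arm 0.33 m, τ = 394.4 × 0.33 = 130.2 N·m counterclockwise.
Net moment of known loads = 548.1 N·m counterclockwise.
An unknown mass m at 4.71 m has arm 0.8 m; its moment is m·g·0.8 clockwise.
For rotational equilibrium, m × 9.81 × 0.8 = 548.1, so m = 548.1 / (9.81 × 0.8) = 69.8 kg.

m ≈ 69.8 kg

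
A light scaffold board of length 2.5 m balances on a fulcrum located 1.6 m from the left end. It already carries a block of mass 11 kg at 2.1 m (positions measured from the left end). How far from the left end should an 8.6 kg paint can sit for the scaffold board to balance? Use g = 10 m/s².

x ≈ 0.96 m from the left end

Choose the fulcrum (at 1.6 m from the left end) as the axis so the support reaction has zero arm there.
Block: 11 × 10 = 110 N down at 2.1 m → arm 0.5 m, τ = 110 × 0.5 = 55 N·m clockwise.
Net moment of existing loads = 55 N·m clockwise.
The paint can weighs 8.6 × 10 = 86 N and must supply an equal counterclockwise moment, so its lever arm about the fulcrum is 55 / 86 = 0.64 m.
That puts it at 1.6 − 0.64 = 0.96 m from the left end.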